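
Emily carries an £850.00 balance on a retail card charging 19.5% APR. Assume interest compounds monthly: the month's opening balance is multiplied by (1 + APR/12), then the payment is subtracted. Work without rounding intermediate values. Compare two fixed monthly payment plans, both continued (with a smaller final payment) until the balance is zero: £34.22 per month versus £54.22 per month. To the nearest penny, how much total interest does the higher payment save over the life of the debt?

Monthly rate r = 19.5%/12 = 1.625% = 0.01625.
At £34.22/mo: n = ⌈−ln(1 − rB₀/P)/ln(1+r)⌉ = 33 payments (last £2.33); total interest = total paid − £850.00 = £247.37.
At £54.22/mo: 19 payments (last £13.15); total interest £139.11.
Interest saved = £247.37 − £139.11 = £108.26.

£108.26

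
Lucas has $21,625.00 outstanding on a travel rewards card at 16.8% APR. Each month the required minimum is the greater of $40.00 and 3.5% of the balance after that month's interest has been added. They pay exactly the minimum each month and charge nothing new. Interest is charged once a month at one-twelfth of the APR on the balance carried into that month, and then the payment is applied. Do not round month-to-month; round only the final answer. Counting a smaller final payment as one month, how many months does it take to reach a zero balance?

173 months

Monthly rate r = 16.8%/12 = 1.4% = 0.014.
While 3.5% of the post-interest balance exceeds $40.00, each month B ← (B·(1+r))·(1 − 0.035), i.e. B shrinks by the factor (1+r)·0.965 = 0.97851.
This holds for months 1–136. Entering month 137 the balance is $1,126.76; 3.5% of the post-interest balance is now below $40.00, so the flat $40.00 minimum applies from here.
From month 137 a fixed $40.00 at rate r clears $1,126.76 in 37 more payments. Total: 136 + 37 = 173 months.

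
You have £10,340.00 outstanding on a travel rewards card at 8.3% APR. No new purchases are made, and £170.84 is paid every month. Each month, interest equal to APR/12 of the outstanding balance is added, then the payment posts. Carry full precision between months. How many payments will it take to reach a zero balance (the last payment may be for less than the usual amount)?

79 payments

Monthly rate r = 8.3%/12 = 0.691667% = 0.00691667.
Recurrence: B ← B·(1+r) − £170.84.
Month 1: interest £71.52; balance after payment £10,240.68.
Month 2: interest £70.83; balance after payment £10,140.67.
Closed form: n = −ln(1 − rB₀/P)/ln(1+r) = −ln(0.58137)/ln(1.00692) ≈ 78.685, so the balance reaches zero during payment 79.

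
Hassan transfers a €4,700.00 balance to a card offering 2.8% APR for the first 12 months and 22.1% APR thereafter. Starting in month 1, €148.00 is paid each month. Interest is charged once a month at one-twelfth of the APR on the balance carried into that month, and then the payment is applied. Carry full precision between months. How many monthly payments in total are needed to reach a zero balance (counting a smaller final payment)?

Promo months 1–12 at r₀ = 2.8%/12 = 0.00233333; months 13+ at r₁ = 22.1%/12 = 0.0184167.
After month 12: iterate B ← B·(1+r₀) − €148.00 for 12 months → €3,034.33.
Then at r₁ with €148.00/mo: n₂ = −ln(1 − r₁·B/P)/ln(1+r₁) ≈ 25.98 → 26 more payments.

38 payments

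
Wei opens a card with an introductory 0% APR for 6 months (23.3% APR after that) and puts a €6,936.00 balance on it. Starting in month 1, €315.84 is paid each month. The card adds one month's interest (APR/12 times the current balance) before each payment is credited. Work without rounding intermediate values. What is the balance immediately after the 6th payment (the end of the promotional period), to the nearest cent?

€5,040.96

Promo months 1–6 at r₀ = 0%/12 = 0; months 7+ at r₁ = 23.3%/12 = 0.0194167.
After month 6 (no interest yet): B = €6,936.00 − 6·€315.84 = €5,040.96.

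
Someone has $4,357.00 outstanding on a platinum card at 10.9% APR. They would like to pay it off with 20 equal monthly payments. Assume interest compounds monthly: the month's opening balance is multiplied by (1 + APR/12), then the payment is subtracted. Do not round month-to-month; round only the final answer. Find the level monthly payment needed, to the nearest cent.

Monthly rate r = 10.9%/12 = 0.908333% = 0.00908333.
Level-payment amortization: P = B₀·r / (1 − (1+r)^(−n)) = 4357.00·0.00908333 / (1 − 1.00908^(−20)).
Denominator 1 − (1+r)^(−20) = 0.165436595.
P = 39.5761 / 0.165436595 ≈ 239.22.

$239.22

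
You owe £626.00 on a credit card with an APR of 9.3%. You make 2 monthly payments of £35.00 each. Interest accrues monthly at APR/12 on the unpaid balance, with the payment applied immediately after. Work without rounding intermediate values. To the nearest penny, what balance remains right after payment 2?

£565.47

Monthly rate r = 9.3%/12 = 0.775% = 0.00775.
Each month: B ← B·(1+r) − £35.00.
Month 1: interest £4.85; balance after payment £595.85.
Month 2: interest £4.62; balance after payment £565.47.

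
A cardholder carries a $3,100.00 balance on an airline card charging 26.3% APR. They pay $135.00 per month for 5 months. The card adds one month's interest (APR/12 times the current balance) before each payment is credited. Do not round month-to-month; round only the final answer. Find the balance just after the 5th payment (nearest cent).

Monthly rate r = 26.3%/12 = 2.19167% = 0.0219167.
Each month: B ← B·(1+r) − $135.00.
Month 1: interest $67.94; balance after payment $3,032.94.
Month 2: interest $66.47; balance after payment $2,964.41.
Month 3: interest $64.97; balance after payment $2,894.38.
Month 4: interest $63.44; balance after payment $2,822.82.
Month 5: interest $61.87; balance after payment $2,749.69.

$2,749.69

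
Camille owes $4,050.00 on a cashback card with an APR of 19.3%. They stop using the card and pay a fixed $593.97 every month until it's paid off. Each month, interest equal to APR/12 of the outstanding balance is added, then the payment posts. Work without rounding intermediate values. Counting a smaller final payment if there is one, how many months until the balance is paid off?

8 months

Monthly rate r = 19.3%/12 = 1.60833% = 0.0160833.
Recurrence: B ← B·(1+r) − $593.97.
Month 1: interest $65.14; balance after payment $3,521.17.
Month 2: interest $56.63; balance after payment $2,983.83.
Closed form: n = −ln(1 − rB₀/P)/ln(1+r) = −ln(0.89034)/ln(1.01608) ≈ 7.280, so the balance reaches zero during payment 8.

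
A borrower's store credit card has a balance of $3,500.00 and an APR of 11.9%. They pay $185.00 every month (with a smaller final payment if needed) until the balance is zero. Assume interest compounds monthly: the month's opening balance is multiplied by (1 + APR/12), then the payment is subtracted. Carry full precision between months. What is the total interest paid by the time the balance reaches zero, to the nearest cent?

Monthly rate r = 11.9%/12 = 0.991667% = 0.00991667.
Payoff takes n = ⌈−ln(1 − rB₀/P)/ln(1+r)⌉ = ⌈21.056⌉ = 22 payments; the last is $10.43.
Total paid = 21·$185.00 + $10.43 = $3,895.43.
Total interest = total paid − principal = $3,895.43 − $3,500.00 = $395.43.

$395.43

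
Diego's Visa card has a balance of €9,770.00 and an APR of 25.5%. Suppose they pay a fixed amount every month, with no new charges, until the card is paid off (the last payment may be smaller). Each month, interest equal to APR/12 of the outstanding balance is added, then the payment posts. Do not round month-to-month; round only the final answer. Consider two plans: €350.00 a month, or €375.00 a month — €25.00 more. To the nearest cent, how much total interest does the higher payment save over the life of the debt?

Monthly rate r = 25.5%/12 = 2.125% = 0.02125.
At €350.00/mo: n = ⌈−ln(1 − rB₀/P)/ln(1+r)⌉ = 43 payments (last €270.82); total interest = total paid − €9,770.00 = €5,200.82.
At €375.00/mo: 39 payments (last €135.99); total interest €4,615.99.
Interest saved = €5,200.82 − €4,615.99 = €584.83.

€584.83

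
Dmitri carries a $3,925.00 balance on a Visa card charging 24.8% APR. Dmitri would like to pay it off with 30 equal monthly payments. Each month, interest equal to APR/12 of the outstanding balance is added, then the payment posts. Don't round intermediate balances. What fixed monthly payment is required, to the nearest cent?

Monthly rate r = 24.8%/12 = 2.06667% = 0.0206667.
Level-payment amortization: P = B₀·r / (1 − (1+r)^(−n)) = 3925.00·0.0206667 / (1 − 1.02067^(−30)).
Denominator 1 − (1+r)^(−30) = 0.458645127.
P = 81.1167 / 0.458645127 ≈ 176.86.

$176.86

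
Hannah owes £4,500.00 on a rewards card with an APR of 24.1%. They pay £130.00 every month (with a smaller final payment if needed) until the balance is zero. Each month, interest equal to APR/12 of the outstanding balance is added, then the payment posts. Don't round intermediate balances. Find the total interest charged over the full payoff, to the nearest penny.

Monthly rate r = 24.1%/12 = 2.00833% = 0.0200833.
Payoff takes n = ⌈−ln(1 − rB₀/P)/ln(1+r)⌉ = ⌈59.749⌉ = 60 payments; the last is £97.65.
Total paid = 59·£130.00 + £97.65 = £7,767.65.
Total interest = total paid − principal = £7,767.65 − £4,500.00 = £3,267.65.

£3,267.65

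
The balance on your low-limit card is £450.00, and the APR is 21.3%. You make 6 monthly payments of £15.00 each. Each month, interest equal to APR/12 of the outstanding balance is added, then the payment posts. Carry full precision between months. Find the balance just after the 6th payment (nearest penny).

Monthly rate r = 21.3%/12 = 1.775% = 0.01775.
Each month: B ← B·(1+r) − £15.00.
Month 1: interest £7.99; balance after payment £442.99.
Month 2: interest £7.86; balance after payment £435.85.
Month 3: interest £7.74; balance after payment £428.59.
Month 4: interest £7.61; balance after payment £421.19.
Month 5: interest £7.48; balance after payment £413.67.
Month 6: interest £7.34; balance after payment £406.01.

£406.01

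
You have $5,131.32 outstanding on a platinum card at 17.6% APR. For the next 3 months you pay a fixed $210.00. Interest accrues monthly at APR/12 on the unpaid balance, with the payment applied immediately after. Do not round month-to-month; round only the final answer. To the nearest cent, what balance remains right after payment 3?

Monthly rate r = 17.6%/12 = 1.46667% = 0.0146667.
Each month: B ← B·(1+r) − $210.00.
Month 1: interest $75.26; balance after payment $4,996.58.
Month 2: interest $73.28; balance after payment $4,859.86.
Month 3: interest $71.28; balance after payment $4,721.14.

$4,721.14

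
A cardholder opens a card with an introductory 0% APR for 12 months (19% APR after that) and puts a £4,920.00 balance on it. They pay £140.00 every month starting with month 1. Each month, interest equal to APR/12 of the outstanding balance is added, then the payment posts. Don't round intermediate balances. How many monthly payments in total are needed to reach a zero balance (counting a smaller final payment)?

42 payments

Promo months 1–12 at r₀ = 0%/12 = 0; months 13+ at r₁ = 19%/12 = 0.0158333.
After month 12 (no interest yet): B = £4,920.00 − 12·£140.00 = £3,240.00.
Then at r₁ with £140.00/mo: n₂ = −ln(1 − r₁·B/P)/ln(1+r₁) ≈ 29.05 → 30 more payments.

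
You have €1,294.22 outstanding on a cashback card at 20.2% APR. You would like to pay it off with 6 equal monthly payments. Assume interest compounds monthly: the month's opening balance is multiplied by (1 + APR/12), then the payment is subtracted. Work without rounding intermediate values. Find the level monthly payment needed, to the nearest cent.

Monthly rate r = 20.2%/12 = 1.68333% = 0.0168333.
Level-payment amortization: P = B₀·r / (1 − (1+r)^(−n)) = 1294.22·0.0168333 / (1 − 1.01683^(−6)).
Denominator 1 − (1+r)^(−6) = 0.0953067451.
P = 21.786 / 0.0953067451 ≈ 228.59.

€228.59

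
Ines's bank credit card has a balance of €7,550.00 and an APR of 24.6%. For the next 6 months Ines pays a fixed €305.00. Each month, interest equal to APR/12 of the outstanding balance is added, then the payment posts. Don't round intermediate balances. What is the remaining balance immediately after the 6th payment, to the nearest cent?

€6,601.17

Monthly rate r = 24.6%/12 = 2.05% = 0.0205.
Each month: B ← B·(1+r) − €305.00.
Month 1: interest €154.78; balance after payment €7,399.77.
Month 2: interest €151.70; balance after payment €7,246.47.
Month 3: interest €148.55; balance after payment €7,090.02.
Month 4: interest €145.35; balance after payment €6,930.37.
Month 5: interest €142.07; balance after payment €6,767.44.
Month 6: interest €138.73; balance after payment €6,601.17.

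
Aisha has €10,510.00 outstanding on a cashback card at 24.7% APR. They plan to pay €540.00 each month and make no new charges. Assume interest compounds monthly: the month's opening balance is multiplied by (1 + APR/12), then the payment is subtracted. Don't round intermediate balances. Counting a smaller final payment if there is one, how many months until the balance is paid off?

26 months

Monthly rate r = 24.7%/12 = 2.05833% = 0.0205833.
Recurrence: B ← B·(1+r) − €540.00.
Month 1: interest €216.33; balance after payment €10,186.33.
Month 2: interest €209.67; balance after payment €9,856.00.
Closed form: n = −ln(1 − rB₀/P)/ln(1+r) = −ln(0.59939)/ln(1.02058) ≈ 25.122, so the balance reaches zero during payment 26.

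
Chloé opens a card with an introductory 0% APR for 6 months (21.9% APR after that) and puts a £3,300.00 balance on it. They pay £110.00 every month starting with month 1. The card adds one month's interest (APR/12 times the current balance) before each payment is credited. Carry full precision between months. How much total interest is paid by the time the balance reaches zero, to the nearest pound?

£865

Promo months 1–6 at r₀ = 0%/12 = 0; months 7+ at r₁ = 21.9%/12 = 0.01825.
After month 6 (no interest yet): B = £3,300.00 − 6·£110.00 = £2,640.00.
Then at r₁ with £110.00/mo: n₂ = −ln(1 − r₁·B/P)/ln(1+r₁) ≈ 31.86 → 32 more payments.
Total paid = 37·£110.00 + £95.02 = £4,165.02; interest = £4,165.02 − £3,300.00 = £865.02.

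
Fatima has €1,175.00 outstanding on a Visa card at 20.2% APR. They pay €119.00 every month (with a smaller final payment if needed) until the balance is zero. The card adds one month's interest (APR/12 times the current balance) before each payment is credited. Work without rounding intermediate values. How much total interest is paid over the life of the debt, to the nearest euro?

Monthly rate r = 20.2%/12 = 1.68333% = 0.0168333.
Payoff takes n = ⌈−ln(1 − rB₀/P)/ln(1+r)⌉ = ⌈10.889⌉ = 11 payments; the last is €105.91.
Total paid = 10·€119.00 + €105.91 = €1,295.91.
Total interest = total paid − principal = €1,295.91 − €1,175.00 = €120.91.

€121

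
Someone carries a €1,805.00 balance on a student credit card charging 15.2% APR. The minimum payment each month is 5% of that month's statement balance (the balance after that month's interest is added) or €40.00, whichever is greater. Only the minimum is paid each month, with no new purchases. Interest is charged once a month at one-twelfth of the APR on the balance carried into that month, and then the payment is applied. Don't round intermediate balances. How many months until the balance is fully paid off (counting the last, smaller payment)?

45 months

Monthly rate r = 15.2%/12 = 1.26667% = 0.0126667.
While 5% of the post-interest balance exceeds €40.00, each month B ← (B·(1+r))·(1 − 0.05), i.e. B shrinks by the factor (1+r)·0.95 = 0.96203.
This holds for months 1–22. Entering month 23 the balance is €770.30; 5% of the post-interest balance is now below €40.00, so the flat €40.00 minimum applies from here.
From month 23 a fixed €40.00 at rate r clears €770.30 in 23 more payments. Total: 22 + 23 = 45 months.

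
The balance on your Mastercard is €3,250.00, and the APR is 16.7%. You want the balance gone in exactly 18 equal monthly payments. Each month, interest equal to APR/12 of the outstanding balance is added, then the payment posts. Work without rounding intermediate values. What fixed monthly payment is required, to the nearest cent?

Monthly rate r = 16.7%/12 = 1.39167% = 0.0139167.
Level-payment amortization: P = B₀·r / (1 − (1+r)^(−n)) = 3250.00·0.0139167 / (1 − 1.01392^(−18)).
Denominator 1 − (1+r)^(−18) = 0.220242997.
P = 45.2292 / 0.220242997 ≈ 205.36.

€205.36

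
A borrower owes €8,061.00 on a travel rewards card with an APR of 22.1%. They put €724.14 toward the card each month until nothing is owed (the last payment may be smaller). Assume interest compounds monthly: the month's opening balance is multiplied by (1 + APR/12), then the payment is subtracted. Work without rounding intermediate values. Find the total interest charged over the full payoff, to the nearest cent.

Monthly rate r = 22.1%/12 = 1.84167% = 0.0184167.
Payoff takes n = ⌈−ln(1 − rB₀/P)/ln(1+r)⌉ = ⌈12.572⌉ = 13 payments; the last is €415.79.
Total paid = 12·€724.14 + €415.79 = €9,105.47.
Total interest = total paid − principal = €9,105.47 − €8,061.00 = €1,044.47.

€1,044.47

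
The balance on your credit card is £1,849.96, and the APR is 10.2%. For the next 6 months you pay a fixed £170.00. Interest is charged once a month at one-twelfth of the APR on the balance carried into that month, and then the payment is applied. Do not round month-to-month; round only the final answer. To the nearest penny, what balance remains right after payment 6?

Monthly rate r = 10.2%/12 = 0.85% = 0.0085.
Each month: B ← B·(1+r) − £170.00.
Month 1: interest £15.72; balance after payment £1,695.68.
Month 2: interest £14.41; balance after payment £1,540.10.
Month 3: interest £13.09; balance after payment £1,383.19.
Month 4: interest £11.76; balance after payment £1,224.95.
Month 5: interest £10.41; balance after payment £1,065.36.
Month 6: interest £9.06; balance after payment £904.41.

£904.41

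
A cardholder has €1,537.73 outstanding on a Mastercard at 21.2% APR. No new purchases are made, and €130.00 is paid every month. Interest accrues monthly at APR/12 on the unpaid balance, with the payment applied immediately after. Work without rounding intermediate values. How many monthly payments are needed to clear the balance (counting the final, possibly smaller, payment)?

Monthly rate r = 21.2%/12 = 1.76667% = 0.0176667.
Recurrence: B ← B·(1+r) − €130.00.
Month 1: interest €27.17; balance after payment €1,434.90.
Month 2: interest €25.35; balance after payment €1,330.25.
Closed form: n = −ln(1 − rB₀/P)/ln(1+r) = −ln(0.79103)/ln(1.01767) ≈ 13.386, so the balance reaches zero during payment 14.

14 payments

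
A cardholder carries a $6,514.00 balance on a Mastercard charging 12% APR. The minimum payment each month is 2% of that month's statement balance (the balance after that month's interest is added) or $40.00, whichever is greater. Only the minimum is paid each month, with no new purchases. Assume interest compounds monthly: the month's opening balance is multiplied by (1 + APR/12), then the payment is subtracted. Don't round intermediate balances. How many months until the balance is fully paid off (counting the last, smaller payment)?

185 months

Monthly rate r = 12%/12 = 1% = 0.01.
While 2% of the post-interest balance exceeds $40.00, each month B ← (B·(1+r))·(1 − 0.02), i.e. B shrinks by the factor (1+r)·0.98 = 0.9898.
This holds for months 1–117. Entering month 118 the balance is $1,962.91; 2% of the post-interest balance is now below $40.00, so the flat $40.00 minimum applies from here.
From month 118 a fixed $40.00 at rate r clears $1,962.91 in 68 more payments. Total: 117 + 68 = 185 months.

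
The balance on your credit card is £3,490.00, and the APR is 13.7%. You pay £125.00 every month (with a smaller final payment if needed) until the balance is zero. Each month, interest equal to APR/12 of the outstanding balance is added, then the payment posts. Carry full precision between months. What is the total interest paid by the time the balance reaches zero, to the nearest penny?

Monthly rate r = 13.7%/12 = 1.14167% = 0.0114167.
Payoff takes n = ⌈−ln(1 − rB₀/P)/ln(1+r)⌉ = ⌈33.812⌉ = 34 payments; the last is £101.58.
Total paid = 33·£125.00 + £101.58 = £4,226.58.
Total interest = total paid − principal = £4,226.58 − £3,490.00 = £736.58.

£736.58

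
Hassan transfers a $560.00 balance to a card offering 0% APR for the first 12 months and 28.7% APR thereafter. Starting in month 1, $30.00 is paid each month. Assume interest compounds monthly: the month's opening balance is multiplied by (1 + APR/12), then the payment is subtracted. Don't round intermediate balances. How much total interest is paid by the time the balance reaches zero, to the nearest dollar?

Promo months 1–12 at r₀ = 0%/12 = 0; months 13+ at r₁ = 28.7%/12 = 0.0239167.
After month 12 (no interest yet): B = $560.00 − 12·$30.00 = $200.00.
Then at r₁ with $30.00/mo: n₂ = −ln(1 − r₁·B/P)/ln(1+r₁) ≈ 7.35 → 8 more payments.
Total paid = 19·$30.00 + $10.55 = $580.55; interest = $580.55 − $560.00 = $20.55.

$21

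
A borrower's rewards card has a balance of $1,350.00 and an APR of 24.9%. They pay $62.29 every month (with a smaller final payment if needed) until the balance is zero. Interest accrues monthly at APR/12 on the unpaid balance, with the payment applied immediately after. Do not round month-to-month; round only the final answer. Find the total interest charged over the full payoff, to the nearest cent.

Monthly rate r = 24.9%/12 = 2.075% = 0.02075.
Payoff takes n = ⌈−ln(1 − rB₀/P)/ln(1+r)⌉ = ⌈29.084⌉ = 30 payments; the last is $5.27.
Total paid = 29·$62.29 + $5.27 = $1,811.68.
Total interest = total paid − principal = $1,811.68 − $1,350.00 = $461.68.

$461.68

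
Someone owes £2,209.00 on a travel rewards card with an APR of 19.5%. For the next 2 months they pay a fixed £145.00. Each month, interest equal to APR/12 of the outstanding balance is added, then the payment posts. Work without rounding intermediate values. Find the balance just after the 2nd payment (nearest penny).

£1,989.02

Monthly rate r = 19.5%/12 = 1.625% = 0.01625.
Each month: B ← B·(1+r) − £145.00.
Month 1: interest £35.90; balance after payment £2,099.90.
Month 2: interest £34.12; balance after payment £1,989.02.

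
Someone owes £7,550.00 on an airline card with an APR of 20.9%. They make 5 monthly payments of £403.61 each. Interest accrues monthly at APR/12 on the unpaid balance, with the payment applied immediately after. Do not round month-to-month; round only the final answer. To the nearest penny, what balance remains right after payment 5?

£6,141.20

Monthly rate r = 20.9%/12 = 1.74167% = 0.0174167.
Each month: B ← B·(1+r) − £403.61.
Month 1: interest £131.50; balance after payment £7,277.89.
Month 2: interest £126.76; balance after payment £7,001.03.
Month 3: interest £121.93; balance after payment £6,719.36.
Month 4: interest £117.03; balance after payment £6,432.78.
Month 5: interest £112.04; balance after payment £6,141.20.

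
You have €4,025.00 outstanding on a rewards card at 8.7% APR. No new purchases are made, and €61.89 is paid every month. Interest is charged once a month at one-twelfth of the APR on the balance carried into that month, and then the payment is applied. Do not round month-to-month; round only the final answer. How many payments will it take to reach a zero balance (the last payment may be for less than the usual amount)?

89 months

Monthly rate r = 8.7%/12 = 0.725% = 0.00725.
Recurrence: B ← B·(1+r) − €61.89.
Month 1: interest €29.18; balance after payment €3,992.29.
Month 2: interest €28.94; balance after payment €3,959.35.
Closed form: n = −ln(1 − rB₀/P)/ln(1+r) = −ln(0.5285)/ln(1.00725) ≈ 88.279, so the balance reaches zero during payment 89.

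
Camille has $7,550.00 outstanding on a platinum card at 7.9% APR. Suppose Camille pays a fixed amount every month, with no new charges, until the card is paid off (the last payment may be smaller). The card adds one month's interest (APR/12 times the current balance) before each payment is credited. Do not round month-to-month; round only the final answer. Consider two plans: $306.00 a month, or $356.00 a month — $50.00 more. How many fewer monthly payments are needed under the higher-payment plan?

Monthly rate r = 7.9%/12 = 0.658333% = 0.00658333.
At $306.00/mo: n = ⌈−ln(1 − rB₀/P)/ln(1+r)⌉ = 28 payments (last $3.99); total interest = total paid − $7,550.00 = $715.99.
At $356.00/mo: 23 payments (last $326.73); total interest $608.73.
Payments saved = 28 − 23 = 5.

5 fewer payments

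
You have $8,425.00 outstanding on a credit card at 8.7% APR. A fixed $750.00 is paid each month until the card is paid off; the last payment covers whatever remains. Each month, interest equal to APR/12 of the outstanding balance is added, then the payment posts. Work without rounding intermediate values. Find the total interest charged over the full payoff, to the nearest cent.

$395.23

Monthly rate r = 8.7%/12 = 0.725% = 0.00725.
Payoff takes n = ⌈−ln(1 − rB₀/P)/ln(1+r)⌉ = ⌈11.760⌉ = 12 payments; the last is $570.23.
Total paid = 11·$750.00 + $570.23 = $8,820.23.
Total interest = total paid − principal = $8,820.23 − $8,425.00 = $395.23.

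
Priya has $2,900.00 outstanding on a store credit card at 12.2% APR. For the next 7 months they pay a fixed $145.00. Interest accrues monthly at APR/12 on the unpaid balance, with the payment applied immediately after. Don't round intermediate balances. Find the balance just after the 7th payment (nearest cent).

Monthly rate r = 12.2%/12 = 1.01667% = 0.0101667.
Each month: B ← B·(1+r) − $145.00.
Month 1: interest $29.48; balance after payment $2,784.48.
Month 2: interest $28.31; balance after payment $2,667.79.
Month 3: interest $27.12; balance after payment $2,549.91.
Month 4: interest $25.92; balance after payment $2,430.84.
Month 5: interest $24.71; balance after payment $2,310.55.
Month 6: interest $23.49; balance after payment $2,189.04.
Month 7: interest $22.26; balance after payment $2,066.30.

$2,066.30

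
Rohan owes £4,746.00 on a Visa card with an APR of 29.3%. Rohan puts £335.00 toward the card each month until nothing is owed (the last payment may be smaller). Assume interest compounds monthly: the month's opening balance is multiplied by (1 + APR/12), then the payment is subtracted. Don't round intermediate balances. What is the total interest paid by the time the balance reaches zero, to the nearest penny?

£1,150.23

Monthly rate r = 29.3%/12 = 2.44167% = 0.0244167.
Payoff takes n = ⌈−ln(1 − rB₀/P)/ln(1+r)⌉ = ⌈17.598⌉ = 18 payments; the last is £201.23.
Total paid = 17·£335.00 + £201.23 = £5,896.23.
Total interest = total paid − principal = £5,896.23 − £4,746.00 = £1,150.23.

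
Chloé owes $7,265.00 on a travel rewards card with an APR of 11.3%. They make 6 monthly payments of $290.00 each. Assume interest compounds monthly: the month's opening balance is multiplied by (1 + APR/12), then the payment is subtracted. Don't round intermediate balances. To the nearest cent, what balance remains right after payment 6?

Monthly rate r = 11.3%/12 = 0.941667% = 0.00941667.
Each month: B ← B·(1+r) − $290.00.
Month 1: interest $68.41; balance after payment $7,043.41.
Month 2: interest $66.33; balance after payment $6,819.74.
Month 3: interest $64.22; balance after payment $6,593.96.
Month 4: interest $62.09; balance after payment $6,366.05.
Month 5: interest $59.95; balance after payment $6,136.00.
Month 6: interest $57.78; balance after payment $5,903.78.

$5,903.78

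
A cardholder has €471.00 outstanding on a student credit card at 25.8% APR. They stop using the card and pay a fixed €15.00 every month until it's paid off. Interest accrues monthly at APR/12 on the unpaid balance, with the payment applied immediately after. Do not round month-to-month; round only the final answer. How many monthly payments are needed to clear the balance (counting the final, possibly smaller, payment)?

Monthly rate r = 25.8%/12 = 2.15% = 0.0215.
Recurrence: B ← B·(1+r) − €15.00.
Month 1: interest €10.13; balance after payment €466.13.
Month 2: interest €10.02; balance after payment €461.15.
Closed form: n = −ln(1 − rB₀/P)/ln(1+r) = −ln(0.3249)/ln(1.0215) ≈ 52.850, so the balance reaches zero during payment 53.

53 months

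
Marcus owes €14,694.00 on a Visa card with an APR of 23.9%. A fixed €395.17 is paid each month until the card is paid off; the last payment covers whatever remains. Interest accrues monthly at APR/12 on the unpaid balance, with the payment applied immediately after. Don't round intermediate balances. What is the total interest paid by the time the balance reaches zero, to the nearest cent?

€12,344.60

Monthly rate r = 23.9%/12 = 1.99167% = 0.0199167.
Payoff takes n = ⌈−ln(1 − rB₀/P)/ln(1+r)⌉ = ⌈68.420⌉ = 69 payments; the last is €167.04.
Total paid = 68·€395.17 + €167.04 = €27,038.60.
Total interest = total paid − principal = €27,038.60 − €14,694.00 = €12,344.60.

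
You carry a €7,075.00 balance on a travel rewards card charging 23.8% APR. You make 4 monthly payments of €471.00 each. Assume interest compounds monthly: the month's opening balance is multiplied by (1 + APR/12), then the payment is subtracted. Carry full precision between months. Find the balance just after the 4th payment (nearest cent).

Monthly rate r = 23.8%/12 = 1.98333% = 0.0198333.
Each month: B ← B·(1+r) − €471.00.
Month 1: interest €140.32; balance after payment €6,744.32.
Month 2: interest €133.76; balance after payment €6,407.08.
Month 3: interest €127.07; balance after payment €6,063.16.
Month 4: interest €120.25; balance after payment €5,712.41.

€5,712.41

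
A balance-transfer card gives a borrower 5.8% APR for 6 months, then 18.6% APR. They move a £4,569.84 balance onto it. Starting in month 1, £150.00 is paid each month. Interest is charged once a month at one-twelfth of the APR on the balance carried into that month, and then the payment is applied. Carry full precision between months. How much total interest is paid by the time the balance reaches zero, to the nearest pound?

£1,182

Promo months 1–6 at r₀ = 5.8%/12 = 0.00483333; months 7+ at r₁ = 18.6%/12 = 0.0155.
After month 6: iterate B ← B·(1+r₀) − £150.00 for 6 months → £3,793.03.
Then at r₁ with £150.00/mo: n₂ = −ln(1 − r₁·B/P)/ln(1+r₁) ≈ 32.34 → 33 more payments.
Total paid = 38·£150.00 + £51.92 = £5,751.92; interest = £5,751.92 − £4,569.84 = £1,182.08.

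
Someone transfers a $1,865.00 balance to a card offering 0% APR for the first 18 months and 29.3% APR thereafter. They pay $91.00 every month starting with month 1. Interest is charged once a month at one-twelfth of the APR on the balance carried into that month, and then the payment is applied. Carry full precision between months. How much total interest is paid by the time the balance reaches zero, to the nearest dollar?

Promo months 1–18 at r₀ = 0%/12 = 0; months 19+ at r₁ = 29.3%/12 = 0.0244167.
After month 18 (no interest yet): B = $1,865.00 − 18·$91.00 = $227.00.
Then at r₁ with $91.00/mo: n₂ = −ln(1 − r₁·B/P)/ln(1+r₁) ≈ 2.60 → 3 more payments.
Total paid = 20·$91.00 + $55.32 = $1,875.32; interest = $1,875.32 − $1,865.00 = $10.32.

$10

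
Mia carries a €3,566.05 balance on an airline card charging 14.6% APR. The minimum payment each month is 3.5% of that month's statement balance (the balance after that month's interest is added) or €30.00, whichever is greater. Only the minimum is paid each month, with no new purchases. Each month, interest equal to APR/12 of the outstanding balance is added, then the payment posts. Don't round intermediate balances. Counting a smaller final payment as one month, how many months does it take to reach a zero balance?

96 months

Monthly rate r = 14.6%/12 = 1.21667% = 0.0121667.
While 3.5% of the post-interest balance exceeds €30.00, each month B ← (B·(1+r))·(1 − 0.035), i.e. B shrinks by the factor (1+r)·0.965 = 0.97674.
This holds for months 1–62. Entering month 63 the balance is €828.91; 3.5% of the post-interest balance is now below €30.00, so the flat €30.00 minimum applies from here.
From month 63 a fixed €30.00 at rate r clears €828.91 in 34 more payments. Total: 62 + 34 = 96 months.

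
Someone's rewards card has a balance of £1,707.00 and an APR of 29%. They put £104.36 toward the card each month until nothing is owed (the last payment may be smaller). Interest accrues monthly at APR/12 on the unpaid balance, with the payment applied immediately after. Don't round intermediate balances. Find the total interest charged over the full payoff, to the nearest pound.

Monthly rate r = 29%/12 = 2.41667% = 0.0241667.
Payoff takes n = ⌈−ln(1 − rB₀/P)/ln(1+r)⌉ = ⌈21.065⌉ = 22 payments; the last is £6.81.
Total paid = 21·£104.36 + £6.81 = £2,198.37.
Total interest = total paid − principal = £2,198.37 − £1,707.00 = £491.37.

£491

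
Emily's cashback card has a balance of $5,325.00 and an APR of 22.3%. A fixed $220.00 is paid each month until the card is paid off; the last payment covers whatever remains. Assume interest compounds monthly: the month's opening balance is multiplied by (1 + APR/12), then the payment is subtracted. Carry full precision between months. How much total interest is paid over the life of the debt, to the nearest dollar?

Monthly rate r = 22.3%/12 = 1.85833% = 0.0185833.
Payoff takes n = ⌈−ln(1 − rB₀/P)/ln(1+r)⌉ = ⌈32.449⌉ = 33 payments; the last is $99.27.
Total paid = 32·$220.00 + $99.27 = $7,139.27.
Total interest = total paid − principal = $7,139.27 − $5,325.00 = $1,814.27.

$1,814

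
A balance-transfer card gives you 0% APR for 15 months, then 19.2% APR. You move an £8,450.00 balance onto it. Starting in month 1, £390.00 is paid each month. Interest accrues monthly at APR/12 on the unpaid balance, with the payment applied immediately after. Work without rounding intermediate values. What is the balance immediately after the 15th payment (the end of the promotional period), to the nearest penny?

Promo months 1–15 at r₀ = 0%/12 = 0; months 16+ at r₁ = 19.2%/12 = 0.016.
After month 15 (no interest yet): B = £8,450.00 − 15·£390.00 = £2,600.00.

£2,600.00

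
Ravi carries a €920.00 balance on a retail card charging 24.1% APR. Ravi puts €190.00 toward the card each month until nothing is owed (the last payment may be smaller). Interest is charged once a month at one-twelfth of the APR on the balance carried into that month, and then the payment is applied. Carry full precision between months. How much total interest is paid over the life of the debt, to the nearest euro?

€58

Monthly rate r = 24.1%/12 = 2.00833% = 0.0200833.
Payoff takes n = ⌈−ln(1 − rB₀/P)/ln(1+r)⌉ = ⌈5.145⌉ = 6 payments; the last is €27.78.
Total paid = 5·€190.00 + €27.78 = €977.78.
Total interest = total paid − principal = €977.78 − €920.00 = €57.78.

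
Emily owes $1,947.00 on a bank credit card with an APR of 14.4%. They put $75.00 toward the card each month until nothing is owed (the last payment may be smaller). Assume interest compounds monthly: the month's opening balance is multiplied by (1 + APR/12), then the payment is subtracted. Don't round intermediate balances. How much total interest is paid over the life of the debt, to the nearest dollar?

Monthly rate r = 14.4%/12 = 1.2% = 0.012.
Payoff takes n = ⌈−ln(1 − rB₀/P)/ln(1+r)⌉ = ⌈31.292⌉ = 32 payments; the last is $21.99.
Total paid = 31·$75.00 + $21.99 = $2,346.99.
Total interest = total paid − principal = $2,346.99 − $1,947.00 = $399.99.

$400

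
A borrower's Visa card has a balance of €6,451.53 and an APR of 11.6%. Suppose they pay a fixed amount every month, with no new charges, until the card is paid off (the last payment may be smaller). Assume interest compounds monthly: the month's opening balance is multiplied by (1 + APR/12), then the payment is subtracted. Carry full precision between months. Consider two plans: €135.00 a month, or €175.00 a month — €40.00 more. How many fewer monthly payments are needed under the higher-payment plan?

19 fewer payments

Monthly rate r = 11.6%/12 = 0.966667% = 0.00966667.
At €135.00/mo: n = ⌈−ln(1 − rB₀/P)/ln(1+r)⌉ = 65 payments (last €58.11); total interest = total paid − €6,451.53 = €2,246.58.
At €175.00/mo: 46 payments (last €140.58); total interest €1,564.05.
Payments saved = 65 − 46 = 19.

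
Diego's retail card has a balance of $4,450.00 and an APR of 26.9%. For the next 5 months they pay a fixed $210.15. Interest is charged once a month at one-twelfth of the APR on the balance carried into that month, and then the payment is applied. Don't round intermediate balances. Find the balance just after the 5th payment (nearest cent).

Monthly rate r = 26.9%/12 = 2.24167% = 0.0224167.
Each month: B ← B·(1+r) − $210.15.
Month 1: interest $99.75; balance after payment $4,339.60.
Month 2: interest $97.28; balance after payment $4,226.73.
Month 3: interest $94.75; balance after payment $4,111.33.
Month 4: interest $92.16; balance after payment $3,993.35.
Month 5: interest $89.52; balance after payment $3,872.71.

$3,872.71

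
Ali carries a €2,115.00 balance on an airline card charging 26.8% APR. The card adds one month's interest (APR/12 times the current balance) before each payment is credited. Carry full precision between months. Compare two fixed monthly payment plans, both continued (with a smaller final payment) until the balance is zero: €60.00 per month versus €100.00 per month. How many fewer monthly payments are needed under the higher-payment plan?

42 fewer payments

Monthly rate r = 26.8%/12 = 2.23333% = 0.0223333.
At €60.00/mo: n = ⌈−ln(1 − rB₀/P)/ln(1+r)⌉ = 71 payments (last €4.13); total interest = total paid − €2,115.00 = €2,089.13.
At €100.00/mo: 29 payments (last €94.54); total interest €779.54.
Payments saved = 71 − 29 = 42.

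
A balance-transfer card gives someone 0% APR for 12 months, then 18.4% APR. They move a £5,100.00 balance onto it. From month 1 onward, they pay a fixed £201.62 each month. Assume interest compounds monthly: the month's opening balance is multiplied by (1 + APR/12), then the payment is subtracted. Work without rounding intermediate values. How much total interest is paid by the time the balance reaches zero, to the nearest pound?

£340

Promo months 1–12 at r₀ = 0%/12 = 0; months 13+ at r₁ = 18.4%/12 = 0.0153333.
After month 12 (no interest yet): B = £5,100.00 − 12·£201.62 = £2,680.56.
Then at r₁ with £201.62/mo: n₂ = −ln(1 − r₁·B/P)/ln(1+r₁) ≈ 14.98 → 15 more payments.
Total paid = 26·£201.62 + £197.99 = £5,440.11; interest = £5,440.11 − £5,100.00 = £340.11.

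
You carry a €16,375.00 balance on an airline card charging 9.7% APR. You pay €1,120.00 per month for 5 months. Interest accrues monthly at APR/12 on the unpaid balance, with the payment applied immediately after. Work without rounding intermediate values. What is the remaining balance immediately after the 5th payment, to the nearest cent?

€11,356.34

Monthly rate r = 9.7%/12 = 0.808333% = 0.00808333.
Each month: B ← B·(1+r) − €1,120.00.
Month 1: interest €132.36; balance after payment €15,387.36.
Month 2: interest €124.38; balance after payment €14,391.75.
Month 3: interest €116.33; balance after payment €13,388.08.
Month 4: interest €108.22; balance after payment €12,376.30.
Month 5: interest €100.04; balance after payment €11,356.34.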